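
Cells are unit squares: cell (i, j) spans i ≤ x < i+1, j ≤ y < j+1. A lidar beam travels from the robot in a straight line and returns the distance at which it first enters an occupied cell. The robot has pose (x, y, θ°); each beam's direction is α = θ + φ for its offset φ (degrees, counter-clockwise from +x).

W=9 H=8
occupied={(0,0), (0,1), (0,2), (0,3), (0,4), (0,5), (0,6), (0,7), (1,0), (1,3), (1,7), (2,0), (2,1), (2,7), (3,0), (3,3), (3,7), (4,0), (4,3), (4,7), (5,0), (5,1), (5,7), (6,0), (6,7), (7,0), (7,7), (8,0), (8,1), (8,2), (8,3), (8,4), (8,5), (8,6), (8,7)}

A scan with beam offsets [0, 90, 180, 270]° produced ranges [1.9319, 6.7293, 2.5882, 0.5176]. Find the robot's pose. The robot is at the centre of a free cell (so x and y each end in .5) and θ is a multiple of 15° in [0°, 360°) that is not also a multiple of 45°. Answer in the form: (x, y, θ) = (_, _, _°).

Candidates: 37 free-cell centres × 16 headings = 592 poses. Raycast each; keep the one whose scan matches to 4 dp.
  (3.5, 6.5, 330°): beam 1 = 5.1962 ≠ 1.9319 ✗
  (1.5, 6.5, 240°): beam 1 = 1.0000 ≠ 1.9319 ✗
  (2.5, 2.5, 300°): beam 1 = 0.5774 ≠ 1.9319 ✗
  (3.5, 6.5, 150°): beam 1 = 1.0000 ≠ 1.9319 ✗
  …
  (7.5, 3.5, 75°): r_1=1.9319, r_2=6.7293, r_3=2.5882, r_4=0.5176 — all match ✓
No second candidate reproduces the full scan.

(x, y, θ) = (7.5, 3.5, 75°)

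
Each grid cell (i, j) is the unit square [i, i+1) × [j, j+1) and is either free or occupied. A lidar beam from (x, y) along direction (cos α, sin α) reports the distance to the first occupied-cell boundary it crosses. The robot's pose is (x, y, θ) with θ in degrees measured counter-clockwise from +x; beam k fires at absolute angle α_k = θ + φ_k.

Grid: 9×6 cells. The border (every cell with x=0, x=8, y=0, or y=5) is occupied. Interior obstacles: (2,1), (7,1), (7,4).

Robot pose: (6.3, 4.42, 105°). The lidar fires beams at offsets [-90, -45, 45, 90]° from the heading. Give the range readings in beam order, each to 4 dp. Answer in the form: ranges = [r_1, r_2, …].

beam 1: φ=-90°, α=15°
  cosα=0.9659 sinα=0.2588 | (6,4) | tMaxX 0.7247 tMaxY 2.2409 | tΔX 1.0353 tΔY 3.8637
    t=0.7247 [x] (7,4) — stop
  → r_1 = 0.7247
beam 2: φ=-45°, α=60°
  cosα=0.5000 sinα=0.8660 | (6,4) | tMaxX 1.4000 tMaxY 0.6697 | tΔX 2.0000 tΔY 1.1547
    t=0.6697 [y] (6,5) — stop
  → r_2 = 0.6697
beam 3: φ=45°, α=150°
  cosα=-0.8660 sinα=0.5000 | (6,4) | tMaxX 0.3464 tMaxY 1.1600 | tΔX 1.1547 tΔY 2.0000
    t=0.3464 [x] (5,4)
    t=1.1600 [y] (5,5) — stop
  → r_3 = 1.1600
beam 4: φ=90°, α=195°
  cosα=-0.9659 sinα=-0.2588 | (6,4) | tMaxX 0.3106 tMaxY 1.6228 | tΔX 1.0353 tΔY 3.8637
    t=0.3106 [x] (5,4)
    t=1.3459 [x] (4,4)
    t=1.6228 [y] (4,3)
    t=2.3811 [x] (3,3)
    t=3.4164 [x] (2,3)
    t=4.4517 [x] (1,3)
    t=5.4865 [y] (1,2)
    t=5.4870 [x] (0,2) — stop
  → r_4 = 5.4870

ranges = [0.7247, 0.6697, 1.1600, 5.4870]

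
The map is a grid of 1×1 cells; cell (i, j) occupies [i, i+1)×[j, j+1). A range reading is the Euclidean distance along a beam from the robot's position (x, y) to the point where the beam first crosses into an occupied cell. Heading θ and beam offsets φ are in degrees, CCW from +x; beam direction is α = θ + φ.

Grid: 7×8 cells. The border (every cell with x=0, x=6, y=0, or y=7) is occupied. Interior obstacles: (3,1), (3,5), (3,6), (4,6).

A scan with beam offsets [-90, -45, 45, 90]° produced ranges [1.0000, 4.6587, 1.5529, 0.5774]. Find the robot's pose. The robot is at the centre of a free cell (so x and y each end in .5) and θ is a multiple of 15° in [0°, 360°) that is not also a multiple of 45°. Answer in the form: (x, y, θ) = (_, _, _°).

Candidates: 26 free-cell centres × 16 headings = 416 poses. Raycast each; keep the one whose scan matches to 4 dp.
  (2.5, 5.5, 240°): beam 1 = 1.7321 ≠ 1.0000 ✗
  (5.5, 5.5, 165°): beam 1 = 1.5529 ≠ 1.0000 ✗
  (4.5, 2.5, 105°): beam 1 = 1.5529 ≠ 1.0000 ✗
  (4.5, 2.5, 120°): beam 1 = 1.7321 ≠ 1.0000 ✗
  …
  (5.5, 1.5, 150°): r_1=1.0000, r_2=4.6587, r_3=1.5529, r_4=0.5774 — all match ✓
Unique over the lattice → pose = (5.5, 1.5, 150°).

(x, y, θ) = (5.5, 1.5, 150°)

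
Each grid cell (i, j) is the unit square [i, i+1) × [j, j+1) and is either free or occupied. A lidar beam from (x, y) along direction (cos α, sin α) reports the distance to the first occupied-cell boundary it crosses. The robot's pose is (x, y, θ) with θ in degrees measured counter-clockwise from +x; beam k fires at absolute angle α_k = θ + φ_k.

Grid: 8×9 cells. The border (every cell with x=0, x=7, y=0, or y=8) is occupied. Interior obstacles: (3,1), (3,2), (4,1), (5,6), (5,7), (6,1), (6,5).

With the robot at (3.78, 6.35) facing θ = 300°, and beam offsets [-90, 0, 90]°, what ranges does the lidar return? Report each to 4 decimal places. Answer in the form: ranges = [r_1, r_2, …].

ranges = [3.2101, 5.0229, 1.4087]

beam 1: φ=-90°, α=210°
  d=(-0.8660,-0.5000)  start (3,6)  tX=0.9007 tY=0.7000  stride 1/|dx|=1.1547 1/|dy|=2.0000
    cross y-line → (3,5), t=0.7000
    cross x-line → (2,5), t=0.9007
    cross x-line → (1,5), t=2.0554
    cross y-line → (1,4), t=2.7000
    cross x-line → (0,4), t=3.2101 (wall)
  → r_1 = 3.2101
beam 2: φ=0°, α=300°
  d=(0.5000,-0.8660)  start (3,6)  tX=0.4400 tY=0.4041  stride 1/|dx|=2.0000 1/|dy|=1.1547
    cross y-line → (3,5), t=0.4041
    cross x-line → (4,5), t=0.4400
    cross y-line → (4,4), t=1.5588
    cross x-line → (5,4), t=2.4400
    cross y-line → (5,3), t=2.7135
    cross y-line → (5,2), t=3.8682
    cross x-line → (6,2), t=4.4400
    cross y-line → (6,1), t=5.0229 (wall)
  → r_2 = 5.0229
beam 3: φ=90°, α=30°
  d=(0.8660,0.5000)  start (3,6)  tX=0.2540 tY=1.3000  stride 1/|dx|=1.1547 1/|dy|=2.0000
    cross x-line → (4,6), t=0.2540
    cross y-line → (4,7), t=1.3000
    cross x-line → (5,7), t=1.4087 (wall)
  → r_3 = 1.4087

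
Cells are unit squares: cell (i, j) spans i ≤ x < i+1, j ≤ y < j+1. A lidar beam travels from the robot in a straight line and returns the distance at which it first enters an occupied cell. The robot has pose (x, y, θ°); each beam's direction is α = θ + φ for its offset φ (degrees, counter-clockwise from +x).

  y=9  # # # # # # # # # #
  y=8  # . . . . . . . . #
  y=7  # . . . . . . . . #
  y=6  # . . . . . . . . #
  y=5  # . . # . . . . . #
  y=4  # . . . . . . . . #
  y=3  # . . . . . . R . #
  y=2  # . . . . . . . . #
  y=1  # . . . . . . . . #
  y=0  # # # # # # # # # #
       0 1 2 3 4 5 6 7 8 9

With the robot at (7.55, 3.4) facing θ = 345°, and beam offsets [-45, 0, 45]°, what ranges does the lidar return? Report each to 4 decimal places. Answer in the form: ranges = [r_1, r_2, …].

ranges = [2.7713, 1.5012, 1.6743]

beam 1: φ=-45°, α=300°
  d=(0.5000,-0.8660)  start (7,3)  tX=0.9000 tY=0.4619  stride 1/|dx|=2.0000 1/|dy|=1.1547
    cross y-line → (7,2), t=0.4619
    cross x-line → (8,2), t=0.9000
    cross y-line → (8,1), t=1.6166
    cross y-line → (8,0), t=2.7713 (wall)
  → r_1 = 2.7713
beam 2: φ=0°, α=345°
  d=(0.9659,-0.2588)  start (7,3)  tX=0.4659 tY=1.5455  stride 1/|dx|=1.0353 1/|dy|=3.8637
    cross x-line → (8,3), t=0.4659
    cross x-line → (9,3), t=1.5012 (wall)
  → r_2 = 1.5012
beam 3: φ=45°, α=30°
  d=(0.8660,0.5000)  start (7,3)  tX=0.5196 tY=1.2000  stride 1/|dx|=1.1547 1/|dy|=2.0000
    cross x-line → (8,3), t=0.5196
    cross y-line → (8,4), t=1.2000
    cross x-line → (9,4), t=1.6743 (wall)
  → r_3 = 1.6743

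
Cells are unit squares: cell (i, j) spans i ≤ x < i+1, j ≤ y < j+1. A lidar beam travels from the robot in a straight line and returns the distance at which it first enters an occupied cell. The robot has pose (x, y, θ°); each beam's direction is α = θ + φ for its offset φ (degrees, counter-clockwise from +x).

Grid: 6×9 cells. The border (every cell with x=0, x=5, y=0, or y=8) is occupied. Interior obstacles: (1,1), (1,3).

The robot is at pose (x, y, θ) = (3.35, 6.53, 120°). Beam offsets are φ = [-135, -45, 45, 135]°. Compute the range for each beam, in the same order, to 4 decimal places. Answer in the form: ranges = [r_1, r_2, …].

ranges = [1.7082, 1.5219, 2.4329, 5.2160]

beam 1: φ=-135°, α=345°
  cosα=0.9659 sinα=-0.2588 | (3,6) | tMaxX 0.6729 tMaxY 2.0478 | tΔX 1.0353 tΔY 3.8637
    t=0.6729 [x] (4,6)
    t=1.7082 [x] (5,6) — stop
  → r_1 = 1.7082
beam 2: φ=-45°, α=75°
  cosα=0.2588 sinα=0.9659 | (3,6) | tMaxX 2.5114 tMaxY 0.4866 | tΔX 3.8637 tΔY 1.0353
    t=0.4866 [y] (3,7)
    t=1.5219 [y] (3,8) — stop
  → r_2 = 1.5219
beam 3: φ=45°, α=165°
  cosα=-0.9659 sinα=0.2588 | (3,6) | tMaxX 0.3623 tMaxY 1.8159 | tΔX 1.0353 tΔY 3.8637
    t=0.3623 [x] (2,6)
    t=1.3976 [x] (1,6)
    t=1.8159 [y] (1,7)
    t=2.4329 [x] (0,7) — stop
  → r_3 = 2.4329
beam 4: φ=135°, α=255°
  cosα=-0.2588 sinα=-0.9659 | (3,6) | tMaxX 1.3523 tMaxY 0.5487 | tΔX 3.8637 tΔY 1.0353
    t=0.5487 [y] (3,5)
    t=1.3523 [x] (2,5)
    t=1.5840 [y] (2,4)
    t=2.6192 [y] (2,3)
    t=3.6545 [y] (2,2)
    t=4.6898 [y] (2,1)
    t=5.2160 [x] (1,1) — stop
  → r_4 = 5.2160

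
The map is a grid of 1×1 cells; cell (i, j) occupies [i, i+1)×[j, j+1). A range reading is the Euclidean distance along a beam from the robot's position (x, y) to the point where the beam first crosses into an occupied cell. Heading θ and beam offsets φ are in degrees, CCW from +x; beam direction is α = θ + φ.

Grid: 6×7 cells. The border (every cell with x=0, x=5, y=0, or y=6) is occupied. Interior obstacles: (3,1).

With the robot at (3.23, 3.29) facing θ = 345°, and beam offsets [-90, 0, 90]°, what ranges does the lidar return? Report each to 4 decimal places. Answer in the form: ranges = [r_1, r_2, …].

beam 1: φ=-90°, α=255°
  direction (-0.2588, -0.9659); cell (3,3); t to first gridline: x 0.8887, y 0.3002 (then +3.8637 / +1.0353)
    (3,2) via y @ 0.3002
    (2,2) via x @ 0.8887
    (2,1) via y @ 1.3355
    (2,0) via y @ 2.3708  # hit
  → r_1 = 2.3708
beam 2: φ=0°, α=345°
  direction (0.9659, -0.2588); cell (3,3); t to first gridline: x 0.7972, y 1.1205 (then +1.0353 / +3.8637)
    (4,3) via x @ 0.7972
    (4,2) via y @ 1.1205
    (5,2) via x @ 1.8324  # hit
  → r_2 = 1.8324
beam 3: φ=90°, α=75°
  direction (0.2588, 0.9659); cell (3,3); t to first gridline: x 2.9751, y 0.7350 (then +3.8637 / +1.0353)
    (3,4) via y @ 0.7350
    (3,5) via y @ 1.7703
    (3,6) via y @ 2.8056  # hit
  → r_3 = 2.8056

ranges = [2.3708, 1.8324, 2.8056]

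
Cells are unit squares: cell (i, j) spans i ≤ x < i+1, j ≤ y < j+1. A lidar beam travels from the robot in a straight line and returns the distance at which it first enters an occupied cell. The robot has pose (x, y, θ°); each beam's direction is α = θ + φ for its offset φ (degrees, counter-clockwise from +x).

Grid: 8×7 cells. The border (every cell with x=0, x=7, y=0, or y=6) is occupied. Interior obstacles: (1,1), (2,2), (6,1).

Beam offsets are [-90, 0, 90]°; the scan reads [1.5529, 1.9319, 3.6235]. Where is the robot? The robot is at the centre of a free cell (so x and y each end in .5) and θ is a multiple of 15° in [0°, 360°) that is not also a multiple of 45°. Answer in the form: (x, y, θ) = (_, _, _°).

The pose lattice has 27·16 = 432 candidates. Test each by forward raycasting.
  (1.5, 5.5, 285°): beam 1 = 0.5176 ≠ 1.5529 ✗
  (4.5, 4.5, 240°): beam 1 = 3.0000 ≠ 1.5529 ✗
  (2.5, 3.5, 195°): beam 1 = 2.5882 ≠ 1.5529 ✗
  (6.5, 5.5, 15°): beam 1 = 1.9319 ≠ 1.5529 ✗
  …
  (4.5, 2.5, 345°): r_1=1.5529, r_2=1.9319, r_3=3.6235 — all match ✓
Only this pose fits every beam.

(x, y, θ) = (4.5, 2.5, 345°)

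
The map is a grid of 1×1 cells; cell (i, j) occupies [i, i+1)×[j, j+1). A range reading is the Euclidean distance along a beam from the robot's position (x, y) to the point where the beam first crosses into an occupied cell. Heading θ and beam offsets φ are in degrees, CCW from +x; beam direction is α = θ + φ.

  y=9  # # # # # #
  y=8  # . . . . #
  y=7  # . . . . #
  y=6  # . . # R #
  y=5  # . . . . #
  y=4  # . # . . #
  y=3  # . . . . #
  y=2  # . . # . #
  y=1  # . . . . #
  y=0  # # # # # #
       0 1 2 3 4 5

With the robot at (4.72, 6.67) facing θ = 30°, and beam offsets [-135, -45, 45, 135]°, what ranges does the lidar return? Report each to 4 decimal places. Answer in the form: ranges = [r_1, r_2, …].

ranges = [3.7995, 0.2899, 1.0818, 0.7454]

beam 1: φ=-135°, α=255°
  direction (-0.2588, -0.9659); cell (4,6); t to first gridline: x 2.7819, y 0.6936 (then +3.8637 / +1.0353)
    (4,5) via y @ 0.6936
    (4,4) via y @ 1.7289
    (4,3) via y @ 2.7642
    (3,3) via x @ 2.7819
    (3,2) via y @ 3.7995  # hit
  → r_1 = 3.7995
beam 2: φ=-45°, α=345°
  direction (0.9659, -0.2588); cell (4,6); t to first gridline: x 0.2899, y 2.5887 (then +1.0353 / +3.8637)
    (5,6) via x @ 0.2899  # hit
  → r_2 = 0.2899
beam 3: φ=45°, α=75°
  direction (0.2588, 0.9659); cell (4,6); t to first gridline: x 1.0818, y 0.3416 (then +3.8637 / +1.0353)
    (4,7) via y @ 0.3416
    (5,7) via x @ 1.0818  # hit
  → r_3 = 1.0818
beam 4: φ=135°, α=165°
  direction (-0.9659, 0.2588); cell (4,6); t to first gridline: x 0.7454, y 1.2750 (then +1.0353 / +3.8637)
    (3,6) via x @ 0.7454  # hit
  → r_4 = 0.7454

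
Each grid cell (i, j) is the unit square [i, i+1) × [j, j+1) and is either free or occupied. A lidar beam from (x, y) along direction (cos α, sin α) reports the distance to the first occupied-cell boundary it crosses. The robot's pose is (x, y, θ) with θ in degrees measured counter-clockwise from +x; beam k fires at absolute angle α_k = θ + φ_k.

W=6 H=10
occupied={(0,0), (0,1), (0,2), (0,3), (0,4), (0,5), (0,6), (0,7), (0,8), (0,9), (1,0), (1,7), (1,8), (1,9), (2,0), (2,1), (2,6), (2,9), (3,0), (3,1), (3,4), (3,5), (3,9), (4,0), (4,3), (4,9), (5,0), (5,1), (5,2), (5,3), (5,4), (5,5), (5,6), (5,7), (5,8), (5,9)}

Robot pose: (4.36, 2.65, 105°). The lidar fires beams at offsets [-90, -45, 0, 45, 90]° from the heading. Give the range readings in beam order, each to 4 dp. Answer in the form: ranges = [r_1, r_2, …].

ranges = [0.6626, 0.4041, 0.3623, 3.8798, 3.4785]

beam 1: φ=-90°, α=15°
  d=(0.9659,0.2588)  start (4,2)  tX=0.6626 tY=1.3523  stride 1/|dx|=1.0353 1/|dy|=3.8637
    cross x-line → (5,2), t=0.6626 (wall)
  → r_1 = 0.6626
beam 2: φ=-45°, α=60°
  d=(0.5000,0.8660)  start (4,2)  tX=1.2800 tY=0.4041  stride 1/|dx|=2.0000 1/|dy|=1.1547
    cross y-line → (4,3), t=0.4041 (wall)
  → r_2 = 0.4041
beam 3: φ=0°, α=105°
  d=(-0.2588,0.9659)  start (4,2)  tX=1.3909 tY=0.3623  stride 1/|dx|=3.8637 1/|dy|=1.0353
    cross y-line → (4,3), t=0.3623 (wall)
  → r_3 = 0.3623
beam 4: φ=45°, α=150°
  d=(-0.8660,0.5000)  start (4,2)  tX=0.4157 tY=0.7000  stride 1/|dx|=1.1547 1/|dy|=2.0000
    cross x-line → (3,2), t=0.4157
    cross y-line → (3,3), t=0.7000
    cross x-line → (2,3), t=1.5704
    cross y-line → (2,4), t=2.7000
    cross x-line → (1,4), t=2.7251
    cross x-line → (0,4), t=3.8798 (wall)
  → r_4 = 3.8798
beam 5: φ=90°, α=195°
  d=(-0.9659,-0.2588)  start (4,2)  tX=0.3727 tY=2.5114  stride 1/|dx|=1.0353 1/|dy|=3.8637
    cross x-line → (3,2), t=0.3727
    cross x-line → (2,2), t=1.4080
    cross x-line → (1,2), t=2.4433
    cross y-line → (1,1), t=2.5114
    cross x-line → (0,1), t=3.4785 (wall)
  → r_5 = 3.4785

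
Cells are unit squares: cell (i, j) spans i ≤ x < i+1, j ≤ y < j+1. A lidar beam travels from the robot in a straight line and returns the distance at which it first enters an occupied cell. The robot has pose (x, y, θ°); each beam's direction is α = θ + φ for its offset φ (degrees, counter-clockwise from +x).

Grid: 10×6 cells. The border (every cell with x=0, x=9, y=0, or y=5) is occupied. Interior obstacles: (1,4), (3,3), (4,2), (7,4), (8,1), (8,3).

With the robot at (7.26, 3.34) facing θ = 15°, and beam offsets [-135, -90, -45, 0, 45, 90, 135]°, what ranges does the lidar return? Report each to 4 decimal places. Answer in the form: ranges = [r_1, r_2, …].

ranges = [2.7020, 2.4225, 2.0092, 0.7661, 0.7621, 0.6833, 3.3200]

beam 1: φ=-135°, α=240°
  d=(-0.5000,-0.8660)  start (7,3)  tX=0.5200 tY=0.3926  stride 1/|dx|=2.0000 1/|dy|=1.1547
    cross y-line → (7,2), t=0.3926
    cross x-line → (6,2), t=0.5200
    cross y-line → (6,1), t=1.5473
    cross x-line → (5,1), t=2.5200
    cross y-line → (5,0), t=2.7020 (wall)
  → r_1 = 2.7020
beam 2: φ=-90°, α=285°
  d=(0.2588,-0.9659)  start (7,3)  tX=2.8591 tY=0.3520  stride 1/|dx|=3.8637 1/|dy|=1.0353
    cross y-line → (7,2), t=0.3520
    cross y-line → (7,1), t=1.3873
    cross y-line → (7,0), t=2.4225 (wall)
  → r_2 = 2.4225
beam 3: φ=-45°, α=330°
  d=(0.8660,-0.5000)  start (7,3)  tX=0.8545 tY=0.6800  stride 1/|dx|=1.1547 1/|dy|=2.0000
    cross y-line → (7,2), t=0.6800
    cross x-line → (8,2), t=0.8545
    cross x-line → (9,2), t=2.0092 (wall)
  → r_3 = 2.0092
beam 4: φ=0°, α=15°
  d=(0.9659,0.2588)  start (7,3)  tX=0.7661 tY=2.5500  stride 1/|dx|=1.0353 1/|dy|=3.8637
    cross x-line → (8,3), t=0.7661 (wall)
  → r_4 = 0.7661
beam 5: φ=45°, α=60°
  d=(0.5000,0.8660)  start (7,3)  tX=1.4800 tY=0.7621  stride 1/|dx|=2.0000 1/|dy|=1.1547
    cross y-line → (7,4), t=0.7621 (wall)
  → r_5 = 0.7621
beam 6: φ=90°, α=105°
  d=(-0.2588,0.9659)  start (7,3)  tX=1.0046 tY=0.6833  stride 1/|dx|=3.8637 1/|dy|=1.0353
    cross y-line → (7,4), t=0.6833 (wall)
  → r_6 = 0.6833
beam 7: φ=135°, α=150°
  d=(-0.8660,0.5000)  start (7,3)  tX=0.3002 tY=1.3200  stride 1/|dx|=1.1547 1/|dy|=2.0000
    cross x-line → (6,3), t=0.3002
    cross y-line → (6,4), t=1.3200
    cross x-line → (5,4), t=1.4549
    cross x-line → (4,4), t=2.6096
    cross y-line → (4,5), t=3.3200 (wall)
  → r_7 = 3.3200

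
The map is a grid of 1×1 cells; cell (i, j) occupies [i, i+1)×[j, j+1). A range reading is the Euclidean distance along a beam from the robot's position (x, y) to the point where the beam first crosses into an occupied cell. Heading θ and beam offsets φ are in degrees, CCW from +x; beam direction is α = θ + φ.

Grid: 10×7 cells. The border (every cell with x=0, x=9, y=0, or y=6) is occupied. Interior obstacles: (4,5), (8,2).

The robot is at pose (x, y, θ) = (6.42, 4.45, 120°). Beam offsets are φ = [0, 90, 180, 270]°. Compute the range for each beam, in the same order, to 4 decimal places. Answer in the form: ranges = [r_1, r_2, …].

beam 1: φ=0°, α=120°
  d=(-0.5000,0.8660)  start (6,4)  tX=0.8400 tY=0.6351  stride 1/|dx|=2.0000 1/|dy|=1.1547
    cross y-line → (6,5), t=0.6351
    cross x-line → (5,5), t=0.8400
    cross y-line → (5,6), t=1.7898 (wall)
  → r_1 = 1.7898
beam 2: φ=90°, α=210°
  d=(-0.8660,-0.5000)  start (6,4)  tX=0.4850 tY=0.9000  stride 1/|dx|=1.1547 1/|dy|=2.0000
    cross x-line → (5,4), t=0.4850
    cross y-line → (5,3), t=0.9000
    cross x-line → (4,3), t=1.6397
    cross x-line → (3,3), t=2.7944
    cross y-line → (3,2), t=2.9000
    cross x-line → (2,2), t=3.9491
    cross y-line → (2,1), t=4.9000
    cross x-line → (1,1), t=5.1038
    cross x-line → (0,1), t=6.2585 (wall)
  → r_2 = 6.2585
beam 3: φ=180°, α=300°
  d=(0.5000,-0.8660)  start (6,4)  tX=1.1600 tY=0.5196  stride 1/|dx|=2.0000 1/|dy|=1.1547
    cross y-line → (6,3), t=0.5196
    cross x-line → (7,3), t=1.1600
    cross y-line → (7,2), t=1.6743
    cross y-line → (7,1), t=2.8290
    cross x-line → (8,1), t=3.1600
    cross y-line → (8,0), t=3.9837 (wall)
  → r_3 = 3.9837
beam 4: φ=270°, α=30°
  d=(0.8660,0.5000)  start (6,4)  tX=0.6697 tY=1.1000  stride 1/|dx|=1.1547 1/|dy|=2.0000
    cross x-line → (7,4), t=0.6697
    cross y-line → (7,5), t=1.1000
    cross x-line → (8,5), t=1.8244
    cross x-line → (9,5), t=2.9791 (wall)
  → r_4 = 2.9791

ranges = [1.7898, 6.2585, 3.9837, 2.9791]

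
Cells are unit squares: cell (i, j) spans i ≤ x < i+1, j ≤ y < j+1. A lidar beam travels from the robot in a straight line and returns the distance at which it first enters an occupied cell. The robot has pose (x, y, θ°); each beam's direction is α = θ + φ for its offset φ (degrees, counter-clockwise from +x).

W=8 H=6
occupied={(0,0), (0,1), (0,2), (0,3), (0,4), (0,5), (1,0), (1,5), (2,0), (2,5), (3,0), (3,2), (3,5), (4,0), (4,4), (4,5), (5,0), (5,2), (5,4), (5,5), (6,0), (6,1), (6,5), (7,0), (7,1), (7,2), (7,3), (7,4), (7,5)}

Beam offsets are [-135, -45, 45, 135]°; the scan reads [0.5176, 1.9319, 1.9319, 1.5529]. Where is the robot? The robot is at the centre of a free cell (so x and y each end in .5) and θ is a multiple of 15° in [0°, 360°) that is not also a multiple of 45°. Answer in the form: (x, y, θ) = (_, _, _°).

Enumerate (i+0.5, j+0.5, θ) over the 19 free cells and 16 admissible headings. For each, cast all 4 beams and compare to the given ranges.
  (4.5, 1.5, 255°): beam 1 = 1.0000 ≠ 0.5176 ✗
  (2.5, 1.5, 15°): beam 1 = 0.5774 ≠ 0.5176 ✗
  (3.5, 1.5, 15°): beam 1 = 0.5774 ≠ 0.5176 ✗
  …
  (1.5, 3.5, 300°): r_1=0.5176, r_2=1.9319, r_3=1.9319, r_4=1.5529 — all match ✓
Only this pose fits every beam.

(x, y, θ) = (1.5, 3.5, 300°)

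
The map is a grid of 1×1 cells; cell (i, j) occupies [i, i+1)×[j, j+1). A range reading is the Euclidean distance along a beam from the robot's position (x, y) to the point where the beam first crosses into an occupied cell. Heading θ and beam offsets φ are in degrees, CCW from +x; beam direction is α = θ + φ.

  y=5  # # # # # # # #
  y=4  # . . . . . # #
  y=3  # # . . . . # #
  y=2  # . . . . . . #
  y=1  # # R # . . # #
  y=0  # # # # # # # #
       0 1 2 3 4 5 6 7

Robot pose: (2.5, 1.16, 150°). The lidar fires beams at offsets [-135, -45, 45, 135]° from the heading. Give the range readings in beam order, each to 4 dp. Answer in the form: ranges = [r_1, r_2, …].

beam 1: φ=-135°, α=15°
  cosα=0.9659 sinα=0.2588 | (2,1) | tMaxX 0.5176 tMaxY 3.2455 | tΔX 1.0353 tΔY 3.8637
    t=0.5176 [x] (3,1) — stop
  → r_1 = 0.5176
beam 2: φ=-45°, α=105°
  cosα=-0.2588 sinα=0.9659 | (2,1) | tMaxX 1.9319 tMaxY 0.8696 | tΔX 3.8637 tΔY 1.0353
    t=0.8696 [y] (2,2)
    t=1.9049 [y] (2,3)
    t=1.9319 [x] (1,3) — stop
  → r_2 = 1.9319
beam 3: φ=45°, α=195°
  cosα=-0.9659 sinα=-0.2588 | (2,1) | tMaxX 0.5176 tMaxY 0.6182 | tΔX 1.0353 tΔY 3.8637
    t=0.5176 [x] (1,1) — stop
  → r_3 = 0.5176
beam 4: φ=135°, α=285°
  cosα=0.2588 sinα=-0.9659 | (2,1) | tMaxX 1.9319 tMaxY 0.1656 | tΔX 3.8637 tΔY 1.0353
    t=0.1656 [y] (2,0) — stop
  → r_4 = 0.1656

ranges = [0.5176, 1.9319, 0.5176, 0.1656]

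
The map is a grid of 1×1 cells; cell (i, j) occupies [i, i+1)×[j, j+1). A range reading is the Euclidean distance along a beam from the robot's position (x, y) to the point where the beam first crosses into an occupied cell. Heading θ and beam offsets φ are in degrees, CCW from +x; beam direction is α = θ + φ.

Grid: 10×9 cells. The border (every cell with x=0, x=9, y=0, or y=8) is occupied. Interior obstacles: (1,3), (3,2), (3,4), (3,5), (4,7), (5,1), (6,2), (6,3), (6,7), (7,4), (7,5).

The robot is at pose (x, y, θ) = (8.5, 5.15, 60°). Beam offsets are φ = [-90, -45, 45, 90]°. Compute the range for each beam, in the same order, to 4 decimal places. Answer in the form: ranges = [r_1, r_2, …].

beam 1: φ=-90°, α=330°
  d=(0.8660,-0.5000)  start (8,5)  tX=0.5774 tY=0.3000  stride 1/|dx|=1.1547 1/|dy|=2.0000
    cross y-line → (8,4), t=0.3000
    cross x-line → (9,4), t=0.5774 (wall)
  → r_1 = 0.5774
beam 2: φ=-45°, α=15°
  d=(0.9659,0.2588)  start (8,5)  tX=0.5176 tY=3.2841  stride 1/|dx|=1.0353 1/|dy|=3.8637
    cross x-line → (9,5), t=0.5176 (wall)
  → r_2 = 0.5176
beam 3: φ=45°, α=105°
  d=(-0.2588,0.9659)  start (8,5)  tX=1.9319 tY=0.8800  stride 1/|dx|=3.8637 1/|dy|=1.0353
    cross y-line → (8,6), t=0.8800
    cross y-line → (8,7), t=1.9153
    cross x-line → (7,7), t=1.9319
    cross y-line → (7,8), t=2.9505 (wall)
  → r_3 = 2.9505
beam 4: φ=90°, α=150°
  d=(-0.8660,0.5000)  start (8,5)  tX=0.5774 tY=1.7000  stride 1/|dx|=1.1547 1/|dy|=2.0000
    cross x-line → (7,5), t=0.5774 (wall)
  → r_4 = 0.5774

ranges = [0.5774, 0.5176, 2.9505, 0.5774]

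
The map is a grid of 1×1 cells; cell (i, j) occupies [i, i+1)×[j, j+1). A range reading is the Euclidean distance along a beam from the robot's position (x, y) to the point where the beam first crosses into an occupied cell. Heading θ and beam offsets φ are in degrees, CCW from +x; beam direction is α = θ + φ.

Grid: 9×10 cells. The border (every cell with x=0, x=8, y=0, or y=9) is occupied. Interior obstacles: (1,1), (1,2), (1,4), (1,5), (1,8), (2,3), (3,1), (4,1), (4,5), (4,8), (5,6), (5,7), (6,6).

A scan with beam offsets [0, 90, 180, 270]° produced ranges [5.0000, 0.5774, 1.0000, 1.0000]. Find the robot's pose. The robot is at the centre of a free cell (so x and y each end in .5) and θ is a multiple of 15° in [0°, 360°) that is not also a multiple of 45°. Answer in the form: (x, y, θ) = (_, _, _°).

Enumerate (i+0.5, j+0.5, θ) over the 43 free cells and 16 admissible headings. For each, cast all 4 beams and compare to the given ranges.
  (3.5, 8.5, 30°): beam 1 = 0.5774 ≠ 5.0000 ✗
  (7.5, 6.5, 255°): beam 1 = 5.6940 ≠ 5.0000 ✗
  (2.5, 8.5, 120°): beam 1 = 0.5774 ≠ 5.0000 ✗
  (3.5, 2.5, 285°): beam 1 = 0.5176 ≠ 5.0000 ✗
  (5.5, 1.5, 75°): beam 1 = 4.6587 ≠ 5.0000 ✗
  …
  (7.5, 5.5, 240°): r_1=5.0000, r_2=0.5774, r_3=1.0000, r_4=1.0000 — all match ✓
Unique over the lattice → pose = (7.5, 5.5, 240°).

(x, y, θ) = (7.5, 5.5, 240°)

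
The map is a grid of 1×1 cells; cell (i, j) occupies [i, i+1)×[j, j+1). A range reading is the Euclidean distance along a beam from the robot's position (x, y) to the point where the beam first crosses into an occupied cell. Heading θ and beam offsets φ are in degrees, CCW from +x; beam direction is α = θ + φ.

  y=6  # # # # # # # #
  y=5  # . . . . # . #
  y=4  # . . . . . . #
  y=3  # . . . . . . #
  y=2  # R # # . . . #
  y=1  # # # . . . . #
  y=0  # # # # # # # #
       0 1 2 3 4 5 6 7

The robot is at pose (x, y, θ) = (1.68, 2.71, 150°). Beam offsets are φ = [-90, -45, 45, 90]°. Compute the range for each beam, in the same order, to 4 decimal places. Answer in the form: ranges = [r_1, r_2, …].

beam 1: φ=-90°, α=60°
  dir = (cos 60°, sin 60°) = (0.5000, 0.8660); from cell (1,2)
  next x-line at t=0.6400, next y-line at t=0.3349; Δt_x=2.0000, Δt_y=1.1547
    y: enter (1,3) at t=0.3349
    x: enter (2,3) at t=0.6400
    y: enter (2,4) at t=1.4896
    x: enter (3,4) at t=2.6400
    y: enter (3,5) at t=2.6443
    y: enter (3,6) at t=3.7990 ← occupied
  → r_1 = 3.7990
beam 2: φ=-45°, α=105°
  dir = (cos 105°, sin 105°) = (-0.2588, 0.9659); from cell (1,2)
  next x-line at t=2.6273, next y-line at t=0.3002; Δt_x=3.8637, Δt_y=1.0353
    y: enter (1,3) at t=0.3002
    y: enter (1,4) at t=1.3355
    y: enter (1,5) at t=2.3708
    x: enter (0,5) at t=2.6273 ← occupied
  → r_2 = 2.6273
beam 3: φ=45°, α=195°
  dir = (cos 195°, sin 195°) = (-0.9659, -0.2588); from cell (1,2)
  next x-line at t=0.7040, next y-line at t=2.7432; Δt_x=1.0353, Δt_y=3.8637
    x: enter (0,2) at t=0.7040 ← occupied
  → r_3 = 0.7040
beam 4: φ=90°, α=240°
  dir = (cos 240°, sin 240°) = (-0.5000, -0.8660); from cell (1,2)
  next x-line at t=1.3600, next y-line at t=0.8198; Δt_x=2.0000, Δt_y=1.1547
    y: enter (1,1) at t=0.8198 ← occupied
  → r_4 = 0.8198

ranges = [3.7990, 2.6273, 0.7040, 0.8198]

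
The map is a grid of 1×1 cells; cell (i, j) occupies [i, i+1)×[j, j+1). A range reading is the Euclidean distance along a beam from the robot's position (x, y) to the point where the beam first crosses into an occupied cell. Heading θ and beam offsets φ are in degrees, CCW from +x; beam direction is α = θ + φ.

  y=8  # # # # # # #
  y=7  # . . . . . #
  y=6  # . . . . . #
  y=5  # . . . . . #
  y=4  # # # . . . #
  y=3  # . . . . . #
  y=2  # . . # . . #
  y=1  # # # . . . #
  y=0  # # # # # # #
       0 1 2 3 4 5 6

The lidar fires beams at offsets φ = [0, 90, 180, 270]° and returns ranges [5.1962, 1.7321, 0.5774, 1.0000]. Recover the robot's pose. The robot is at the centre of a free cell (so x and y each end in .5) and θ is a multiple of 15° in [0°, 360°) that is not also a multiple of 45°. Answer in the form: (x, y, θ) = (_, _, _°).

(x, y, θ) = (1.5, 6.5, 330°)

Candidates: 30 free-cell centres × 16 headings = 480 poses. Raycast each; keep the one whose scan matches to 4 dp.
  (2.5, 3.5, 255°): beam 1 = 1.5529 ≠ 5.1962 ✗
  (1.5, 7.5, 330°): beam 2 = 0.5774 ≠ 1.7321 ✗
  (3.5, 7.5, 210°): beam 1 = 2.8868 ≠ 5.1962 ✗
  (1.5, 2.5, 60°): beam 1 = 1.7321 ≠ 5.1962 ✗
  …
  (1.5, 6.5, 330°): r_1=5.1962, r_2=1.7321, r_3=0.5774, r_4=1.0000 — all match ✓
Unique over the lattice → pose = (1.5, 6.5, 330°).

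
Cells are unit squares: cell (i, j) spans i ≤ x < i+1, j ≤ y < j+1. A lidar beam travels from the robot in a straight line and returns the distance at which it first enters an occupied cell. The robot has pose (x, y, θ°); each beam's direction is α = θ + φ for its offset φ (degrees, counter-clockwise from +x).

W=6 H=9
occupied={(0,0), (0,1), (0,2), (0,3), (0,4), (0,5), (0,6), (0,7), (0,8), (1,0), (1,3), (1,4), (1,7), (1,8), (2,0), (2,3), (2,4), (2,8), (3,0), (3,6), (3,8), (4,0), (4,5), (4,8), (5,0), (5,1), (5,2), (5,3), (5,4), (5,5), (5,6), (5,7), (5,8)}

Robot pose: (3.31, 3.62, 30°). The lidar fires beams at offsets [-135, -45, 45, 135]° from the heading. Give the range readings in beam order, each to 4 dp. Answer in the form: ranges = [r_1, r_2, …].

ranges = [2.7124, 1.7496, 2.4640, 0.3209]

beam 1: φ=-135°, α=255°
  dir = (cos 255°, sin 255°) = (-0.2588, -0.9659); from cell (3,3)
  next x-line at t=1.1977, next y-line at t=0.6419; Δt_x=3.8637, Δt_y=1.0353
    y: enter (3,2) at t=0.6419
    x: enter (2,2) at t=1.1977
    y: enter (2,1) at t=1.6771
    y: enter (2,0) at t=2.7124 ← occupied
  → r_1 = 2.7124
beam 2: φ=-45°, α=345°
  dir = (cos 345°, sin 345°) = (0.9659, -0.2588); from cell (3,3)
  next x-line at t=0.7143, next y-line at t=2.3955; Δt_x=1.0353, Δt_y=3.8637
    x: enter (4,3) at t=0.7143
    x: enter (5,3) at t=1.7496 ← occupied
  → r_2 = 1.7496
beam 3: φ=45°, α=75°
  dir = (cos 75°, sin 75°) = (0.2588, 0.9659); from cell (3,3)
  next x-line at t=2.6660, next y-line at t=0.3934; Δt_x=3.8637, Δt_y=1.0353
    y: enter (3,4) at t=0.3934
    y: enter (3,5) at t=1.4287
    y: enter (3,6) at t=2.4640 ← occupied
  → r_3 = 2.4640
beam 4: φ=135°, α=165°
  dir = (cos 165°, sin 165°) = (-0.9659, 0.2588); from cell (3,3)
  next x-line at t=0.3209, next y-line at t=1.4682; Δt_x=1.0353, Δt_y=3.8637
    x: enter (2,3) at t=0.3209 ← occupied
  → r_4 = 0.3209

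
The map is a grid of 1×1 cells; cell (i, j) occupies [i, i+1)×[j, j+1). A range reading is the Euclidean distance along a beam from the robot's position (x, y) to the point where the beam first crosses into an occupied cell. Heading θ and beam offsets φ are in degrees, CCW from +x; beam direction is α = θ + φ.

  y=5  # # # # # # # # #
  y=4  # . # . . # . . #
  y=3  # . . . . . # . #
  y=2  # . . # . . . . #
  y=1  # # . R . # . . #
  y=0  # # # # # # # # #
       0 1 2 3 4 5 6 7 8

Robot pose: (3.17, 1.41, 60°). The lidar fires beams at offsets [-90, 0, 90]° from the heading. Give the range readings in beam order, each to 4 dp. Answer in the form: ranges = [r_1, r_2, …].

ranges = [0.8200, 0.6813, 2.5057]

beam 1: φ=-90°, α=330°
  direction (0.8660, -0.5000); cell (3,1); t to first gridline: x 0.9584, y 0.8200 (then +1.1547 / +2.0000)
    (3,0) via y @ 0.8200  # hit
  → r_1 = 0.8200
beam 2: φ=0°, α=60°
  direction (0.5000, 0.8660); cell (3,1); t to first gridline: x 1.6600, y 0.6813 (then +2.0000 / +1.1547)
    (3,2) via y @ 0.6813  # hit
  → r_2 = 0.6813
beam 3: φ=90°, α=150°
  direction (-0.8660, 0.5000); cell (3,1); t to first gridline: x 0.1963, y 1.1800 (then +1.1547 / +2.0000)
    (2,1) via x @ 0.1963
    (2,2) via y @ 1.1800
    (1,2) via x @ 1.3510
    (0,2) via x @ 2.5057  # hit
  → r_3 = 2.5057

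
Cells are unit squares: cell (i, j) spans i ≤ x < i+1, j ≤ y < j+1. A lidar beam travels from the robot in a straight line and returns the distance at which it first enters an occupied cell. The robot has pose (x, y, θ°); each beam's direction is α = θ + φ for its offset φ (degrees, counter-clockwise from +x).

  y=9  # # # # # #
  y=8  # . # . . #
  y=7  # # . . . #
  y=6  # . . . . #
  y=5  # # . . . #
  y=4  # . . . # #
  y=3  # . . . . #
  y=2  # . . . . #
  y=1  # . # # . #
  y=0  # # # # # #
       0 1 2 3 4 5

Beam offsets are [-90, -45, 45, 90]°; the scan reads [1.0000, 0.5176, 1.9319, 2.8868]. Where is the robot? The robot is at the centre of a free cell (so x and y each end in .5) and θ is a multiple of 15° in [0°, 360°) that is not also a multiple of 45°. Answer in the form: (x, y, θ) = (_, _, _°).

(x, y, θ) = (4.5, 6.5, 30°)

The pose lattice has 26·16 = 416 candidates. Test each by forward raycasting.
  (3.5, 2.5, 210°): beam 1 = 3.0000 ≠ 1.0000 ✗
  (4.5, 7.5, 165°): beam 1 = 1.5529 ≠ 1.0000 ✗
  (1.5, 1.5, 240°): beam 1 = 0.5774 ≠ 1.0000 ✗
  (1.5, 6.5, 150°): beam 1 = 0.5774 ≠ 1.0000 ✗
  …
  (4.5, 6.5, 30°): r_1=1.0000, r_2=0.5176, r_3=1.9319, r_4=2.8868 — all match ✓
No second candidate reproduces the full scan.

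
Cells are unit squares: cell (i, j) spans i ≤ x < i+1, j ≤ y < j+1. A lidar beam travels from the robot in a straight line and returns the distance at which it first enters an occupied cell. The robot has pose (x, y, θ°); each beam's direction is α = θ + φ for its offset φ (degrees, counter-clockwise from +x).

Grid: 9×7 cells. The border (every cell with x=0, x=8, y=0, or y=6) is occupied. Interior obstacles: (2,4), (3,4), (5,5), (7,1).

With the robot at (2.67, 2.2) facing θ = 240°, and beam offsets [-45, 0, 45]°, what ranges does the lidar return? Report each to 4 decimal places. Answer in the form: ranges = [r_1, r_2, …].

beam 1: φ=-45°, α=195°
  direction (-0.9659, -0.2588); cell (2,2); t to first gridline: x 0.6936, y 0.7727 (then +1.0353 / +3.8637)
    (1,2) via x @ 0.6936
    (1,1) via y @ 0.7727
    (0,1) via x @ 1.7289  # hit
  → r_1 = 1.7289
beam 2: φ=0°, α=240°
  direction (-0.5000, -0.8660); cell (2,2); t to first gridline: x 1.3400, y 0.2309 (then +2.0000 / +1.1547)
    (2,1) via y @ 0.2309
    (1,1) via x @ 1.3400
    (1,0) via y @ 1.3856  # hit
  → r_2 = 1.3856
beam 3: φ=45°, α=285°
  direction (0.2588, -0.9659); cell (2,2); t to first gridline: x 1.2750, y 0.2071 (then +3.8637 / +1.0353)
    (2,1) via y @ 0.2071
    (2,0) via y @ 1.2423  # hit
  → r_3 = 1.2423

ranges = [1.7289, 1.3856, 1.2423]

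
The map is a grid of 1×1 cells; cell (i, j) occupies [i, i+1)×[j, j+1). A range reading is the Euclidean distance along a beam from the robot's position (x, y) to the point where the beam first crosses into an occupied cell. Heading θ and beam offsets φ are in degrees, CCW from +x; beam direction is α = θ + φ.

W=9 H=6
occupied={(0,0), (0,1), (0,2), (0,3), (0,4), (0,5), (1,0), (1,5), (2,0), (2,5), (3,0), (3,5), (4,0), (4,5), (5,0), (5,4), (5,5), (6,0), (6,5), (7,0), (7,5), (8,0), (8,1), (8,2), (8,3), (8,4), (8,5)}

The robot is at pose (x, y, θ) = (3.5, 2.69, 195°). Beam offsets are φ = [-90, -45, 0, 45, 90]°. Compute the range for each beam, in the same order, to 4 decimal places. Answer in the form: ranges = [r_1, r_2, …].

beam 1: φ=-90°, α=105°
  direction (-0.2588, 0.9659); cell (3,2); t to first gridline: x 1.9319, y 0.3209 (then +3.8637 / +1.0353)
    (3,3) via y @ 0.3209
    (3,4) via y @ 1.3562
    (2,4) via x @ 1.9319
    (2,5) via y @ 2.3915  # hit
  → r_1 = 2.3915
beam 2: φ=-45°, α=150°
  direction (-0.8660, 0.5000); cell (3,2); t to first gridline: x 0.5774, y 0.6200 (then +1.1547 / +2.0000)
    (2,2) via x @ 0.5774
    (2,3) via y @ 0.6200
    (1,3) via x @ 1.7321
    (1,4) via y @ 2.6200
    (0,4) via x @ 2.8868  # hit
  → r_2 = 2.8868
beam 3: φ=0°, α=195°
  direction (-0.9659, -0.2588); cell (3,2); t to first gridline: x 0.5176, y 2.6660 (then +1.0353 / +3.8637)
    (2,2) via x @ 0.5176
    (1,2) via x @ 1.5529
    (0,2) via x @ 2.5882  # hit
  → r_3 = 2.5882
beam 4: φ=45°, α=240°
  direction (-0.5000, -0.8660); cell (3,2); t to first gridline: x 1.0000, y 0.7967 (then +2.0000 / +1.1547)
    (3,1) via y @ 0.7967
    (2,1) via x @ 1.0000
    (2,0) via y @ 1.9514  # hit
  → r_4 = 1.9514
beam 5: φ=90°, α=285°
  direction (0.2588, -0.9659); cell (3,2); t to first gridline: x 1.9319, y 0.7143 (then +3.8637 / +1.0353)
    (3,1) via y @ 0.7143
    (3,0) via y @ 1.7496  # hit
  → r_5 = 1.7496

ranges = [2.3915, 2.8868, 2.5882, 1.9514, 1.7496]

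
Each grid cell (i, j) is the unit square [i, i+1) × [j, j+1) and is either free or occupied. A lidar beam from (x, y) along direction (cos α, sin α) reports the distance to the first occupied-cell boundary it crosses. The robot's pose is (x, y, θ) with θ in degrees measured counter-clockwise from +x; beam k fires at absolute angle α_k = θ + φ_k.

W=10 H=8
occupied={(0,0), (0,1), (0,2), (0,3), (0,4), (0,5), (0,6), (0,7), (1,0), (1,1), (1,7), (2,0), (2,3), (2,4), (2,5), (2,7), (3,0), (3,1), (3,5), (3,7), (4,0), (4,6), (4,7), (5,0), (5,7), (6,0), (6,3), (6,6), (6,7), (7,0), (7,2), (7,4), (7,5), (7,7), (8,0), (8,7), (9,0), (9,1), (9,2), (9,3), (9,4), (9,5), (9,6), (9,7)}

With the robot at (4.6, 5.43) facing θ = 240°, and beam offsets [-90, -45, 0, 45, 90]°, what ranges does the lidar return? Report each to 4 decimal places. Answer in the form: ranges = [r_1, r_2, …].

ranges = [0.6928, 0.6212, 5.1153, 4.5863, 2.7713]

beam 1: φ=-90°, α=150°
  dir = (cos 150°, sin 150°) = (-0.8660, 0.5000); from cell (4,5)
  next x-line at t=0.6928, next y-line at t=1.1400; Δt_x=1.1547, Δt_y=2.0000
    x: enter (3,5) at t=0.6928 ← occupied
  → r_1 = 0.6928
beam 2: φ=-45°, α=195°
  dir = (cos 195°, sin 195°) = (-0.9659, -0.2588); from cell (4,5)
  next x-line at t=0.6212, next y-line at t=1.6614; Δt_x=1.0353, Δt_y=3.8637
    x: enter (3,5) at t=0.6212 ← occupied
  → r_2 = 0.6212
beam 3: φ=0°, α=240°
  dir = (cos 240°, sin 240°) = (-0.5000, -0.8660); from cell (4,5)
  next x-line at t=1.2000, next y-line at t=0.4965; Δt_x=2.0000, Δt_y=1.1547
    y: enter (4,4) at t=0.4965
    x: enter (3,4) at t=1.2000
    y: enter (3,3) at t=1.6512
    y: enter (3,2) at t=2.8059
    x: enter (2,2) at t=3.2000
    y: enter (2,1) at t=3.9606
    y: enter (2,0) at t=5.1153 ← occupied
  → r_3 = 5.1153
beam 4: φ=45°, α=285°
  dir = (cos 285°, sin 285°) = (0.2588, -0.9659); from cell (4,5)
  next x-line at t=1.5455, next y-line at t=0.4452; Δt_x=3.8637, Δt_y=1.0353
    y: enter (4,4) at t=0.4452
    y: enter (4,3) at t=1.4804
    x: enter (5,3) at t=1.5455
    y: enter (5,2) at t=2.5157
    y: enter (5,1) at t=3.5510
    y: enter (5,0) at t=4.5863 ← occupied
  → r_4 = 4.5863
beam 5: φ=90°, α=330°
  dir = (cos 330°, sin 330°) = (0.8660, -0.5000); from cell (4,5)
  next x-line at t=0.4619, next y-line at t=0.8600; Δt_x=1.1547, Δt_y=2.0000
    x: enter (5,5) at t=0.4619
    y: enter (5,4) at t=0.8600
    x: enter (6,4) at t=1.6166
    x: enter (7,4) at t=2.7713 ← occupied
  → r_5 = 2.7713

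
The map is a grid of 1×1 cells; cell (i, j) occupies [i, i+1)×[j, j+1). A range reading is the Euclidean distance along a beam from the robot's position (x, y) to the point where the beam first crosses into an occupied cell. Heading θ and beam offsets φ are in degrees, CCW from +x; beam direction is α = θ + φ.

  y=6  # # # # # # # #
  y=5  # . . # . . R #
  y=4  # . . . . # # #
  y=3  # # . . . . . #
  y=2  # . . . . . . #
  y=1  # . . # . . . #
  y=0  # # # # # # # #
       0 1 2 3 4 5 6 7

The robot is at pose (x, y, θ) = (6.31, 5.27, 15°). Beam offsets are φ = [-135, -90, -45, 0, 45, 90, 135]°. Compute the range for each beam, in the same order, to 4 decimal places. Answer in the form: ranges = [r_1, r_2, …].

ranges = [0.3118, 0.2795, 0.5400, 0.7143, 0.8429, 0.7558, 1.4600]

beam 1: φ=-135°, α=240°
  direction (-0.5000, -0.8660); cell (6,5); t to first gridline: x 0.6200, y 0.3118 (then +2.0000 / +1.1547)
    (6,4) via y @ 0.3118  # hit
  → r_1 = 0.3118
beam 2: φ=-90°, α=285°
  direction (0.2588, -0.9659); cell (6,5); t to first gridline: x 2.6660, y 0.2795 (then +3.8637 / +1.0353)
    (6,4) via y @ 0.2795  # hit
  → r_2 = 0.2795
beam 3: φ=-45°, α=330°
  direction (0.8660, -0.5000); cell (6,5); t to first gridline: x 0.7967, y 0.5400 (then +1.1547 / +2.0000)
    (6,4) via y @ 0.5400  # hit
  → r_3 = 0.5400
beam 4: φ=0°, α=15°
  direction (0.9659, 0.2588); cell (6,5); t to first gridline: x 0.7143, y 2.8205 (then +1.0353 / +3.8637)
    (7,5) via x @ 0.7143  # hit
  → r_4 = 0.7143
beam 5: φ=45°, α=60°
  direction (0.5000, 0.8660); cell (6,5); t to first gridline: x 1.3800, y 0.8429 (then +2.0000 / +1.1547)
    (6,6) via y @ 0.8429  # hit
  → r_5 = 0.8429
beam 6: φ=90°, α=105°
  direction (-0.2588, 0.9659); cell (6,5); t to first gridline: x 1.1977, y 0.7558 (then +3.8637 / +1.0353)
    (6,6) via y @ 0.7558  # hit
  → r_6 = 0.7558
beam 7: φ=135°, α=150°
  direction (-0.8660, 0.5000); cell (6,5); t to first gridline: x 0.3580, y 1.4600 (then +1.1547 / +2.0000)
    (5,5) via x @ 0.3580
    (5,6) via y @ 1.4600  # hit
  → r_7 = 1.4600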